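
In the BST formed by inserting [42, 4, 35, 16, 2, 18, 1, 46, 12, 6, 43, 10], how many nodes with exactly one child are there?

Tree built from: [42, 4, 35, 16, 2, 18, 1, 46, 12, 6, 43, 10]
Tree (level-order array): [42, 4, 46, 2, 35, 43, None, 1, None, 16, None, None, None, None, None, 12, 18, 6, None, None, None, None, 10]
Rule: These are nodes with exactly 1 non-null child.
Per-node child counts:
  node 42: 2 child(ren)
  node 4: 2 child(ren)
  node 2: 1 child(ren)
  node 1: 0 child(ren)
  node 35: 1 child(ren)
  node 16: 2 child(ren)
  node 12: 1 child(ren)
  node 6: 1 child(ren)
  node 10: 0 child(ren)
  node 18: 0 child(ren)
  node 46: 1 child(ren)
  node 43: 0 child(ren)
Matching nodes: [2, 35, 12, 6, 46]
Count of nodes with exactly one child: 5


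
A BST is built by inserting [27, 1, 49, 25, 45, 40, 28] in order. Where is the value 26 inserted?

Starting tree (level order): [27, 1, 49, None, 25, 45, None, None, None, 40, None, 28]
Insertion path: 27 -> 1 -> 25
Result: insert 26 as right child of 25
Final tree (level order): [27, 1, 49, None, 25, 45, None, None, 26, 40, None, None, None, 28]


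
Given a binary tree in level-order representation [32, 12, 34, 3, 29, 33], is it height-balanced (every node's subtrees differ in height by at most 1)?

Tree (level-order array): [32, 12, 34, 3, 29, 33]
Definition: a tree is height-balanced if, at every node, |h(left) - h(right)| <= 1 (empty subtree has height -1).
Bottom-up per-node check:
  node 3: h_left=-1, h_right=-1, diff=0 [OK], height=0
  node 29: h_left=-1, h_right=-1, diff=0 [OK], height=0
  node 12: h_left=0, h_right=0, diff=0 [OK], height=1
  node 33: h_left=-1, h_right=-1, diff=0 [OK], height=0
  node 34: h_left=0, h_right=-1, diff=1 [OK], height=1
  node 32: h_left=1, h_right=1, diff=0 [OK], height=2
All nodes satisfy the balance condition.
Result: Balanced


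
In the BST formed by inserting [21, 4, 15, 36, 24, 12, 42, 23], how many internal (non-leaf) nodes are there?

Tree built from: [21, 4, 15, 36, 24, 12, 42, 23]
Tree (level-order array): [21, 4, 36, None, 15, 24, 42, 12, None, 23]
Rule: An internal node has at least one child.
Per-node child counts:
  node 21: 2 child(ren)
  node 4: 1 child(ren)
  node 15: 1 child(ren)
  node 12: 0 child(ren)
  node 36: 2 child(ren)
  node 24: 1 child(ren)
  node 23: 0 child(ren)
  node 42: 0 child(ren)
Matching nodes: [21, 4, 15, 36, 24]
Count of internal (non-leaf) nodes: 5


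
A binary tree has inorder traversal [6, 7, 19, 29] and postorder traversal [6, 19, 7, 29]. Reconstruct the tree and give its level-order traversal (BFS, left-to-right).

Inorder:   [6, 7, 19, 29]
Postorder: [6, 19, 7, 29]
Algorithm: postorder visits root last, so walk postorder right-to-left;
each value is the root of the current inorder slice — split it at that
value, recurse on the right subtree first, then the left.
Recursive splits:
  root=29; inorder splits into left=[6, 7, 19], right=[]
  root=7; inorder splits into left=[6], right=[19]
  root=19; inorder splits into left=[], right=[]
  root=6; inorder splits into left=[], right=[]
Reconstructed level-order: [29, 7, 6, 19]


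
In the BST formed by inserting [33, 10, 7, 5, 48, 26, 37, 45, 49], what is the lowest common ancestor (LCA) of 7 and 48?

Tree insertion order: [33, 10, 7, 5, 48, 26, 37, 45, 49]
Tree (level-order array): [33, 10, 48, 7, 26, 37, 49, 5, None, None, None, None, 45]
In a BST, the LCA of p=7, q=48 is the first node v on the
root-to-leaf path with p <= v <= q (go left if both < v, right if both > v).
Walk from root:
  at 33: 7 <= 33 <= 48, this is the LCA
LCA = 33


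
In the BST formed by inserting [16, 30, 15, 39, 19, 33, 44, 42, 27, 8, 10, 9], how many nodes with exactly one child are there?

Tree built from: [16, 30, 15, 39, 19, 33, 44, 42, 27, 8, 10, 9]
Tree (level-order array): [16, 15, 30, 8, None, 19, 39, None, 10, None, 27, 33, 44, 9, None, None, None, None, None, 42]
Rule: These are nodes with exactly 1 non-null child.
Per-node child counts:
  node 16: 2 child(ren)
  node 15: 1 child(ren)
  node 8: 1 child(ren)
  node 10: 1 child(ren)
  node 9: 0 child(ren)
  node 30: 2 child(ren)
  node 19: 1 child(ren)
  node 27: 0 child(ren)
  node 39: 2 child(ren)
  node 33: 0 child(ren)
  node 44: 1 child(ren)
  node 42: 0 child(ren)
Matching nodes: [15, 8, 10, 19, 44]
Count of nodes with exactly one child: 5


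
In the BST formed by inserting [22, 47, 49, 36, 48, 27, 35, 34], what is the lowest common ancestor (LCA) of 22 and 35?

Tree insertion order: [22, 47, 49, 36, 48, 27, 35, 34]
Tree (level-order array): [22, None, 47, 36, 49, 27, None, 48, None, None, 35, None, None, 34]
In a BST, the LCA of p=22, q=35 is the first node v on the
root-to-leaf path with p <= v <= q (go left if both < v, right if both > v).
Walk from root:
  at 22: 22 <= 22 <= 35, this is the LCA
LCA = 22


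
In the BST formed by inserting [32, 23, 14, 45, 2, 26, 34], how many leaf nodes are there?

Tree built from: [32, 23, 14, 45, 2, 26, 34]
Tree (level-order array): [32, 23, 45, 14, 26, 34, None, 2]
Rule: A leaf has 0 children.
Per-node child counts:
  node 32: 2 child(ren)
  node 23: 2 child(ren)
  node 14: 1 child(ren)
  node 2: 0 child(ren)
  node 26: 0 child(ren)
  node 45: 1 child(ren)
  node 34: 0 child(ren)
Matching nodes: [2, 26, 34]
Count of leaf nodes: 3


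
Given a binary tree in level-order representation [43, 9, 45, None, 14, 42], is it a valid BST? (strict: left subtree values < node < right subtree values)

Level-order array: [43, 9, 45, None, 14, 42]
Validate using subtree bounds (lo, hi): at each node, require lo < value < hi,
then recurse left with hi=value and right with lo=value.
Preorder trace (stopping at first violation):
  at node 43 with bounds (-inf, +inf): OK
  at node 9 with bounds (-inf, 43): OK
  at node 14 with bounds (9, 43): OK
  at node 45 with bounds (43, +inf): OK
  at node 42 with bounds (43, 45): VIOLATION
Node 42 violates its bound: not (43 < 42 < 45).
Result: Not a valid BST


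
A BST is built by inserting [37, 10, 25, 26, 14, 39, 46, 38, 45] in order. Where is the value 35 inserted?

Starting tree (level order): [37, 10, 39, None, 25, 38, 46, 14, 26, None, None, 45]
Insertion path: 37 -> 10 -> 25 -> 26
Result: insert 35 as right child of 26
Final tree (level order): [37, 10, 39, None, 25, 38, 46, 14, 26, None, None, 45, None, None, None, None, 35]


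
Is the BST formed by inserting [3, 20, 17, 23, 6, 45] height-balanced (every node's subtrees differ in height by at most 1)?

Tree (level-order array): [3, None, 20, 17, 23, 6, None, None, 45]
Definition: a tree is height-balanced if, at every node, |h(left) - h(right)| <= 1 (empty subtree has height -1).
Bottom-up per-node check:
  node 6: h_left=-1, h_right=-1, diff=0 [OK], height=0
  node 17: h_left=0, h_right=-1, diff=1 [OK], height=1
  node 45: h_left=-1, h_right=-1, diff=0 [OK], height=0
  node 23: h_left=-1, h_right=0, diff=1 [OK], height=1
  node 20: h_left=1, h_right=1, diff=0 [OK], height=2
  node 3: h_left=-1, h_right=2, diff=3 [FAIL (|-1-2|=3 > 1)], height=3
Node 3 violates the condition: |-1 - 2| = 3 > 1.
Result: Not balanced


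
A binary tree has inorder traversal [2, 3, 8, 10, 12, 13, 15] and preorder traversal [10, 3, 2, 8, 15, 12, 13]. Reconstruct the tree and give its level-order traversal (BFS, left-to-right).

Inorder:  [2, 3, 8, 10, 12, 13, 15]
Preorder: [10, 3, 2, 8, 15, 12, 13]
Algorithm: preorder visits root first, so consume preorder in order;
for each root, split the current inorder slice at that value into
left-subtree inorder and right-subtree inorder, then recurse.
Recursive splits:
  root=10; inorder splits into left=[2, 3, 8], right=[12, 13, 15]
  root=3; inorder splits into left=[2], right=[8]
  root=2; inorder splits into left=[], right=[]
  root=8; inorder splits into left=[], right=[]
  root=15; inorder splits into left=[12, 13], right=[]
  root=12; inorder splits into left=[], right=[13]
  root=13; inorder splits into left=[], right=[]
Reconstructed level-order: [10, 3, 15, 2, 8, 12, 13]


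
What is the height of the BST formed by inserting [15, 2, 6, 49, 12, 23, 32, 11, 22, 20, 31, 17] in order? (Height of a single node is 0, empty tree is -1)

Insertion order: [15, 2, 6, 49, 12, 23, 32, 11, 22, 20, 31, 17]
Tree (level-order array): [15, 2, 49, None, 6, 23, None, None, 12, 22, 32, 11, None, 20, None, 31, None, None, None, 17]
Compute height bottom-up (empty subtree = -1):
  height(11) = 1 + max(-1, -1) = 0
  height(12) = 1 + max(0, -1) = 1
  height(6) = 1 + max(-1, 1) = 2
  height(2) = 1 + max(-1, 2) = 3
  height(17) = 1 + max(-1, -1) = 0
  height(20) = 1 + max(0, -1) = 1
  height(22) = 1 + max(1, -1) = 2
  height(31) = 1 + max(-1, -1) = 0
  height(32) = 1 + max(0, -1) = 1
  height(23) = 1 + max(2, 1) = 3
  height(49) = 1 + max(3, -1) = 4
  height(15) = 1 + max(3, 4) = 5
Height = 5


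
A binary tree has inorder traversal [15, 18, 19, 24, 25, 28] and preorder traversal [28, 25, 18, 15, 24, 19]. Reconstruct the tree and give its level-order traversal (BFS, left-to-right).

Inorder:  [15, 18, 19, 24, 25, 28]
Preorder: [28, 25, 18, 15, 24, 19]
Algorithm: preorder visits root first, so consume preorder in order;
for each root, split the current inorder slice at that value into
left-subtree inorder and right-subtree inorder, then recurse.
Recursive splits:
  root=28; inorder splits into left=[15, 18, 19, 24, 25], right=[]
  root=25; inorder splits into left=[15, 18, 19, 24], right=[]
  root=18; inorder splits into left=[15], right=[19, 24]
  root=15; inorder splits into left=[], right=[]
  root=24; inorder splits into left=[19], right=[]
  root=19; inorder splits into left=[], right=[]
Reconstructed level-order: [28, 25, 18, 15, 24, 19]


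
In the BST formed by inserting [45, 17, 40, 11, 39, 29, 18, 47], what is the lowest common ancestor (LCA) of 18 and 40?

Tree insertion order: [45, 17, 40, 11, 39, 29, 18, 47]
Tree (level-order array): [45, 17, 47, 11, 40, None, None, None, None, 39, None, 29, None, 18]
In a BST, the LCA of p=18, q=40 is the first node v on the
root-to-leaf path with p <= v <= q (go left if both < v, right if both > v).
Walk from root:
  at 45: both 18 and 40 < 45, go left
  at 17: both 18 and 40 > 17, go right
  at 40: 18 <= 40 <= 40, this is the LCA
LCA = 40


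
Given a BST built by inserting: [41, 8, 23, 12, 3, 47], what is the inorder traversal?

Tree insertion order: [41, 8, 23, 12, 3, 47]
Tree (level-order array): [41, 8, 47, 3, 23, None, None, None, None, 12]
Inorder traversal: [3, 8, 12, 23, 41, 47]


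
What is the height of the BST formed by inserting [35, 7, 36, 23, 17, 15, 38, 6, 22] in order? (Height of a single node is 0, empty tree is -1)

Insertion order: [35, 7, 36, 23, 17, 15, 38, 6, 22]
Tree (level-order array): [35, 7, 36, 6, 23, None, 38, None, None, 17, None, None, None, 15, 22]
Compute height bottom-up (empty subtree = -1):
  height(6) = 1 + max(-1, -1) = 0
  height(15) = 1 + max(-1, -1) = 0
  height(22) = 1 + max(-1, -1) = 0
  height(17) = 1 + max(0, 0) = 1
  height(23) = 1 + max(1, -1) = 2
  height(7) = 1 + max(0, 2) = 3
  height(38) = 1 + max(-1, -1) = 0
  height(36) = 1 + max(-1, 0) = 1
  height(35) = 1 + max(3, 1) = 4
Height = 4


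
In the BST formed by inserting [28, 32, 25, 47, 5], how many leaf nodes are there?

Tree built from: [28, 32, 25, 47, 5]
Tree (level-order array): [28, 25, 32, 5, None, None, 47]
Rule: A leaf has 0 children.
Per-node child counts:
  node 28: 2 child(ren)
  node 25: 1 child(ren)
  node 5: 0 child(ren)
  node 32: 1 child(ren)
  node 47: 0 child(ren)
Matching nodes: [5, 47]
Count of leaf nodes: 2


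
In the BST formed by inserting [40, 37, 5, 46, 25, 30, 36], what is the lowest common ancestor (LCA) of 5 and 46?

Tree insertion order: [40, 37, 5, 46, 25, 30, 36]
Tree (level-order array): [40, 37, 46, 5, None, None, None, None, 25, None, 30, None, 36]
In a BST, the LCA of p=5, q=46 is the first node v on the
root-to-leaf path with p <= v <= q (go left if both < v, right if both > v).
Walk from root:
  at 40: 5 <= 40 <= 46, this is the LCA
LCA = 40


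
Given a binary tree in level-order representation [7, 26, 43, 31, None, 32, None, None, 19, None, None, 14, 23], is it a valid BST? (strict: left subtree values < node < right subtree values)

Level-order array: [7, 26, 43, 31, None, 32, None, None, 19, None, None, 14, 23]
Validate using subtree bounds (lo, hi): at each node, require lo < value < hi,
then recurse left with hi=value and right with lo=value.
Preorder trace (stopping at first violation):
  at node 7 with bounds (-inf, +inf): OK
  at node 26 with bounds (-inf, 7): VIOLATION
Node 26 violates its bound: not (-inf < 26 < 7).
Result: Not a valid BST


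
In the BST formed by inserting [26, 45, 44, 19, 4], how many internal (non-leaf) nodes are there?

Tree built from: [26, 45, 44, 19, 4]
Tree (level-order array): [26, 19, 45, 4, None, 44]
Rule: An internal node has at least one child.
Per-node child counts:
  node 26: 2 child(ren)
  node 19: 1 child(ren)
  node 4: 0 child(ren)
  node 45: 1 child(ren)
  node 44: 0 child(ren)
Matching nodes: [26, 19, 45]
Count of internal (non-leaf) nodes: 3


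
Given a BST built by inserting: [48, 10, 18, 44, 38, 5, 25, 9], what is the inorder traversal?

Tree insertion order: [48, 10, 18, 44, 38, 5, 25, 9]
Tree (level-order array): [48, 10, None, 5, 18, None, 9, None, 44, None, None, 38, None, 25]
Inorder traversal: [5, 9, 10, 18, 25, 38, 44, 48]


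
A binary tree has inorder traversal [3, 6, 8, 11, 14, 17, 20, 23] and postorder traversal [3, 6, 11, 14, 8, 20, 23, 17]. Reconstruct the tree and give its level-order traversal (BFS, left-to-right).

Inorder:   [3, 6, 8, 11, 14, 17, 20, 23]
Postorder: [3, 6, 11, 14, 8, 20, 23, 17]
Algorithm: postorder visits root last, so walk postorder right-to-left;
each value is the root of the current inorder slice — split it at that
value, recurse on the right subtree first, then the left.
Recursive splits:
  root=17; inorder splits into left=[3, 6, 8, 11, 14], right=[20, 23]
  root=23; inorder splits into left=[20], right=[]
  root=20; inorder splits into left=[], right=[]
  root=8; inorder splits into left=[3, 6], right=[11, 14]
  root=14; inorder splits into left=[11], right=[]
  root=11; inorder splits into left=[], right=[]
  root=6; inorder splits into left=[3], right=[]
  root=3; inorder splits into left=[], right=[]
Reconstructed level-order: [17, 8, 23, 6, 14, 20, 3, 11]


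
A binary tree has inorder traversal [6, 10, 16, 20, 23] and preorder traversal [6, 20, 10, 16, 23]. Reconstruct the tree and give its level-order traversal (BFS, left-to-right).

Inorder:  [6, 10, 16, 20, 23]
Preorder: [6, 20, 10, 16, 23]
Algorithm: preorder visits root first, so consume preorder in order;
for each root, split the current inorder slice at that value into
left-subtree inorder and right-subtree inorder, then recurse.
Recursive splits:
  root=6; inorder splits into left=[], right=[10, 16, 20, 23]
  root=20; inorder splits into left=[10, 16], right=[23]
  root=10; inorder splits into left=[], right=[16]
  root=16; inorder splits into left=[], right=[]
  root=23; inorder splits into left=[], right=[]
Reconstructed level-order: [6, 20, 10, 23, 16]


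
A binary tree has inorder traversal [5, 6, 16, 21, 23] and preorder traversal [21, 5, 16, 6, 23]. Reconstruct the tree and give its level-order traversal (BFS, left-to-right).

Inorder:  [5, 6, 16, 21, 23]
Preorder: [21, 5, 16, 6, 23]
Algorithm: preorder visits root first, so consume preorder in order;
for each root, split the current inorder slice at that value into
left-subtree inorder and right-subtree inorder, then recurse.
Recursive splits:
  root=21; inorder splits into left=[5, 6, 16], right=[23]
  root=5; inorder splits into left=[], right=[6, 16]
  root=16; inorder splits into left=[6], right=[]
  root=6; inorder splits into left=[], right=[]
  root=23; inorder splits into left=[], right=[]
Reconstructed level-order: [21, 5, 23, 16, 6]


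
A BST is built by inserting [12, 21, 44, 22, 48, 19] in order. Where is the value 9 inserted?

Starting tree (level order): [12, None, 21, 19, 44, None, None, 22, 48]
Insertion path: 12
Result: insert 9 as left child of 12
Final tree (level order): [12, 9, 21, None, None, 19, 44, None, None, 22, 48]


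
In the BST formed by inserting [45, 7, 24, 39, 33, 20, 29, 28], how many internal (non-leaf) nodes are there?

Tree built from: [45, 7, 24, 39, 33, 20, 29, 28]
Tree (level-order array): [45, 7, None, None, 24, 20, 39, None, None, 33, None, 29, None, 28]
Rule: An internal node has at least one child.
Per-node child counts:
  node 45: 1 child(ren)
  node 7: 1 child(ren)
  node 24: 2 child(ren)
  node 20: 0 child(ren)
  node 39: 1 child(ren)
  node 33: 1 child(ren)
  node 29: 1 child(ren)
  node 28: 0 child(ren)
Matching nodes: [45, 7, 24, 39, 33, 29]
Count of internal (non-leaf) nodes: 6


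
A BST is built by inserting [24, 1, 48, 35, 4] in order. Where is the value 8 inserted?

Starting tree (level order): [24, 1, 48, None, 4, 35]
Insertion path: 24 -> 1 -> 4
Result: insert 8 as right child of 4
Final tree (level order): [24, 1, 48, None, 4, 35, None, None, 8]


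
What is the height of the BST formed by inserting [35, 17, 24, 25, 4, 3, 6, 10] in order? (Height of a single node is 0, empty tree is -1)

Insertion order: [35, 17, 24, 25, 4, 3, 6, 10]
Tree (level-order array): [35, 17, None, 4, 24, 3, 6, None, 25, None, None, None, 10]
Compute height bottom-up (empty subtree = -1):
  height(3) = 1 + max(-1, -1) = 0
  height(10) = 1 + max(-1, -1) = 0
  height(6) = 1 + max(-1, 0) = 1
  height(4) = 1 + max(0, 1) = 2
  height(25) = 1 + max(-1, -1) = 0
  height(24) = 1 + max(-1, 0) = 1
  height(17) = 1 + max(2, 1) = 3
  height(35) = 1 + max(3, -1) = 4
Height = 4


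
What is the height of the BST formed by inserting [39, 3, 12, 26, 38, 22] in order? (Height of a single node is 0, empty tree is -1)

Insertion order: [39, 3, 12, 26, 38, 22]
Tree (level-order array): [39, 3, None, None, 12, None, 26, 22, 38]
Compute height bottom-up (empty subtree = -1):
  height(22) = 1 + max(-1, -1) = 0
  height(38) = 1 + max(-1, -1) = 0
  height(26) = 1 + max(0, 0) = 1
  height(12) = 1 + max(-1, 1) = 2
  height(3) = 1 + max(-1, 2) = 3
  height(39) = 1 + max(3, -1) = 4
Height = 4


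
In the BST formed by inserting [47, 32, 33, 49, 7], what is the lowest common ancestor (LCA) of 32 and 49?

Tree insertion order: [47, 32, 33, 49, 7]
Tree (level-order array): [47, 32, 49, 7, 33]
In a BST, the LCA of p=32, q=49 is the first node v on the
root-to-leaf path with p <= v <= q (go left if both < v, right if both > v).
Walk from root:
  at 47: 32 <= 47 <= 49, this is the LCA
LCA = 47


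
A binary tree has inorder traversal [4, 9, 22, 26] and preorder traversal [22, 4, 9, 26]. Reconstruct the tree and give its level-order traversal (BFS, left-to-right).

Inorder:  [4, 9, 22, 26]
Preorder: [22, 4, 9, 26]
Algorithm: preorder visits root first, so consume preorder in order;
for each root, split the current inorder slice at that value into
left-subtree inorder and right-subtree inorder, then recurse.
Recursive splits:
  root=22; inorder splits into left=[4, 9], right=[26]
  root=4; inorder splits into left=[], right=[9]
  root=9; inorder splits into left=[], right=[]
  root=26; inorder splits into left=[], right=[]
Reconstructed level-order: [22, 4, 26, 9]


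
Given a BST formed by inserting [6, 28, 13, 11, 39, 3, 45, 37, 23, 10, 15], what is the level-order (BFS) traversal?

Tree insertion order: [6, 28, 13, 11, 39, 3, 45, 37, 23, 10, 15]
Tree (level-order array): [6, 3, 28, None, None, 13, 39, 11, 23, 37, 45, 10, None, 15]
BFS from the root, enqueuing left then right child of each popped node:
  queue [6] -> pop 6, enqueue [3, 28], visited so far: [6]
  queue [3, 28] -> pop 3, enqueue [none], visited so far: [6, 3]
  queue [28] -> pop 28, enqueue [13, 39], visited so far: [6, 3, 28]
  queue [13, 39] -> pop 13, enqueue [11, 23], visited so far: [6, 3, 28, 13]
  queue [39, 11, 23] -> pop 39, enqueue [37, 45], visited so far: [6, 3, 28, 13, 39]
  queue [11, 23, 37, 45] -> pop 11, enqueue [10], visited so far: [6, 3, 28, 13, 39, 11]
  queue [23, 37, 45, 10] -> pop 23, enqueue [15], visited so far: [6, 3, 28, 13, 39, 11, 23]
  queue [37, 45, 10, 15] -> pop 37, enqueue [none], visited so far: [6, 3, 28, 13, 39, 11, 23, 37]
  queue [45, 10, 15] -> pop 45, enqueue [none], visited so far: [6, 3, 28, 13, 39, 11, 23, 37, 45]
  queue [10, 15] -> pop 10, enqueue [none], visited so far: [6, 3, 28, 13, 39, 11, 23, 37, 45, 10]
  queue [15] -> pop 15, enqueue [none], visited so far: [6, 3, 28, 13, 39, 11, 23, 37, 45, 10, 15]
Result: [6, 3, 28, 13, 39, 11, 23, 37, 45, 10, 15]


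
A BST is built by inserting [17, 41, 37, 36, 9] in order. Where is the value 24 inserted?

Starting tree (level order): [17, 9, 41, None, None, 37, None, 36]
Insertion path: 17 -> 41 -> 37 -> 36
Result: insert 24 as left child of 36
Final tree (level order): [17, 9, 41, None, None, 37, None, 36, None, 24]


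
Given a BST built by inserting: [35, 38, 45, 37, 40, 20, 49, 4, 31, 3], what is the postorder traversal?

Tree insertion order: [35, 38, 45, 37, 40, 20, 49, 4, 31, 3]
Tree (level-order array): [35, 20, 38, 4, 31, 37, 45, 3, None, None, None, None, None, 40, 49]
Postorder traversal: [3, 4, 31, 20, 37, 40, 49, 45, 38, 35]


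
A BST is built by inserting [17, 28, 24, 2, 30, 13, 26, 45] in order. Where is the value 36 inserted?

Starting tree (level order): [17, 2, 28, None, 13, 24, 30, None, None, None, 26, None, 45]
Insertion path: 17 -> 28 -> 30 -> 45
Result: insert 36 as left child of 45
Final tree (level order): [17, 2, 28, None, 13, 24, 30, None, None, None, 26, None, 45, None, None, 36]


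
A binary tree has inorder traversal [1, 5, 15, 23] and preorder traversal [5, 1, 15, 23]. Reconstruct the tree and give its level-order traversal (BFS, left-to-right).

Inorder:  [1, 5, 15, 23]
Preorder: [5, 1, 15, 23]
Algorithm: preorder visits root first, so consume preorder in order;
for each root, split the current inorder slice at that value into
left-subtree inorder and right-subtree inorder, then recurse.
Recursive splits:
  root=5; inorder splits into left=[1], right=[15, 23]
  root=1; inorder splits into left=[], right=[]
  root=15; inorder splits into left=[], right=[23]
  root=23; inorder splits into left=[], right=[]
Reconstructed level-order: [5, 1, 15, 23]


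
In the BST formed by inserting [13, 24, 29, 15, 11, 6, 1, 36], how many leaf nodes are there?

Tree built from: [13, 24, 29, 15, 11, 6, 1, 36]
Tree (level-order array): [13, 11, 24, 6, None, 15, 29, 1, None, None, None, None, 36]
Rule: A leaf has 0 children.
Per-node child counts:
  node 13: 2 child(ren)
  node 11: 1 child(ren)
  node 6: 1 child(ren)
  node 1: 0 child(ren)
  node 24: 2 child(ren)
  node 15: 0 child(ren)
  node 29: 1 child(ren)
  node 36: 0 child(ren)
Matching nodes: [1, 15, 36]
Count of leaf nodes: 3


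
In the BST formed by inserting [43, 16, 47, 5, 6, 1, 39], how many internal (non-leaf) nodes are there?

Tree built from: [43, 16, 47, 5, 6, 1, 39]
Tree (level-order array): [43, 16, 47, 5, 39, None, None, 1, 6]
Rule: An internal node has at least one child.
Per-node child counts:
  node 43: 2 child(ren)
  node 16: 2 child(ren)
  node 5: 2 child(ren)
  node 1: 0 child(ren)
  node 6: 0 child(ren)
  node 39: 0 child(ren)
  node 47: 0 child(ren)
Matching nodes: [43, 16, 5]
Count of internal (non-leaf) nodes: 3


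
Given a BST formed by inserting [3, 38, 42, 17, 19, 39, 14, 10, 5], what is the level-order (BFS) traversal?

Tree insertion order: [3, 38, 42, 17, 19, 39, 14, 10, 5]
Tree (level-order array): [3, None, 38, 17, 42, 14, 19, 39, None, 10, None, None, None, None, None, 5]
BFS from the root, enqueuing left then right child of each popped node:
  queue [3] -> pop 3, enqueue [38], visited so far: [3]
  queue [38] -> pop 38, enqueue [17, 42], visited so far: [3, 38]
  queue [17, 42] -> pop 17, enqueue [14, 19], visited so far: [3, 38, 17]
  queue [42, 14, 19] -> pop 42, enqueue [39], visited so far: [3, 38, 17, 42]
  queue [14, 19, 39] -> pop 14, enqueue [10], visited so far: [3, 38, 17, 42, 14]
  queue [19, 39, 10] -> pop 19, enqueue [none], visited so far: [3, 38, 17, 42, 14, 19]
  queue [39, 10] -> pop 39, enqueue [none], visited so far: [3, 38, 17, 42, 14, 19, 39]
  queue [10] -> pop 10, enqueue [5], visited so far: [3, 38, 17, 42, 14, 19, 39, 10]
  queue [5] -> pop 5, enqueue [none], visited so far: [3, 38, 17, 42, 14, 19, 39, 10, 5]
Result: [3, 38, 17, 42, 14, 19, 39, 10, 5]


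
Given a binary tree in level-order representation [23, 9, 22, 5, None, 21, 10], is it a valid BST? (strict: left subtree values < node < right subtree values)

Level-order array: [23, 9, 22, 5, None, 21, 10]
Validate using subtree bounds (lo, hi): at each node, require lo < value < hi,
then recurse left with hi=value and right with lo=value.
Preorder trace (stopping at first violation):
  at node 23 with bounds (-inf, +inf): OK
  at node 9 with bounds (-inf, 23): OK
  at node 5 with bounds (-inf, 9): OK
  at node 22 with bounds (23, +inf): VIOLATION
Node 22 violates its bound: not (23 < 22 < +inf).
Result: Not a valid BST


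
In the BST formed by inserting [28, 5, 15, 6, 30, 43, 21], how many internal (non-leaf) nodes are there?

Tree built from: [28, 5, 15, 6, 30, 43, 21]
Tree (level-order array): [28, 5, 30, None, 15, None, 43, 6, 21]
Rule: An internal node has at least one child.
Per-node child counts:
  node 28: 2 child(ren)
  node 5: 1 child(ren)
  node 15: 2 child(ren)
  node 6: 0 child(ren)
  node 21: 0 child(ren)
  node 30: 1 child(ren)
  node 43: 0 child(ren)
Matching nodes: [28, 5, 15, 30]
Count of internal (non-leaf) nodes: 4


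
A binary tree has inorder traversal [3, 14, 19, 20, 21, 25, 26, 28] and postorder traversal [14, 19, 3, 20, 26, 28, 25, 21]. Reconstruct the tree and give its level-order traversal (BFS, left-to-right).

Inorder:   [3, 14, 19, 20, 21, 25, 26, 28]
Postorder: [14, 19, 3, 20, 26, 28, 25, 21]
Algorithm: postorder visits root last, so walk postorder right-to-left;
each value is the root of the current inorder slice — split it at that
value, recurse on the right subtree first, then the left.
Recursive splits:
  root=21; inorder splits into left=[3, 14, 19, 20], right=[25, 26, 28]
  root=25; inorder splits into left=[], right=[26, 28]
  root=28; inorder splits into left=[26], right=[]
  root=26; inorder splits into left=[], right=[]
  root=20; inorder splits into left=[3, 14, 19], right=[]
  root=3; inorder splits into left=[], right=[14, 19]
  root=19; inorder splits into left=[14], right=[]
  root=14; inorder splits into left=[], right=[]
Reconstructed level-order: [21, 20, 25, 3, 28, 19, 26, 14]


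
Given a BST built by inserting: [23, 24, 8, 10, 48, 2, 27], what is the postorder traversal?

Tree insertion order: [23, 24, 8, 10, 48, 2, 27]
Tree (level-order array): [23, 8, 24, 2, 10, None, 48, None, None, None, None, 27]
Postorder traversal: [2, 10, 8, 27, 48, 24, 23]


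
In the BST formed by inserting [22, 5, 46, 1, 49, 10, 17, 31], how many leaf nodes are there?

Tree built from: [22, 5, 46, 1, 49, 10, 17, 31]
Tree (level-order array): [22, 5, 46, 1, 10, 31, 49, None, None, None, 17]
Rule: A leaf has 0 children.
Per-node child counts:
  node 22: 2 child(ren)
  node 5: 2 child(ren)
  node 1: 0 child(ren)
  node 10: 1 child(ren)
  node 17: 0 child(ren)
  node 46: 2 child(ren)
  node 31: 0 child(ren)
  node 49: 0 child(ren)
Matching nodes: [1, 17, 31, 49]
Count of leaf nodes: 4


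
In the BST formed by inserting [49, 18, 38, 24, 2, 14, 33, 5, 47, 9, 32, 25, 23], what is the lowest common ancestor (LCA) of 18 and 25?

Tree insertion order: [49, 18, 38, 24, 2, 14, 33, 5, 47, 9, 32, 25, 23]
Tree (level-order array): [49, 18, None, 2, 38, None, 14, 24, 47, 5, None, 23, 33, None, None, None, 9, None, None, 32, None, None, None, 25]
In a BST, the LCA of p=18, q=25 is the first node v on the
root-to-leaf path with p <= v <= q (go left if both < v, right if both > v).
Walk from root:
  at 49: both 18 and 25 < 49, go left
  at 18: 18 <= 18 <= 25, this is the LCA
LCA = 18


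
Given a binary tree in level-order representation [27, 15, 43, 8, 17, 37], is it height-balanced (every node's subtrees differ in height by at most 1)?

Tree (level-order array): [27, 15, 43, 8, 17, 37]
Definition: a tree is height-balanced if, at every node, |h(left) - h(right)| <= 1 (empty subtree has height -1).
Bottom-up per-node check:
  node 8: h_left=-1, h_right=-1, diff=0 [OK], height=0
  node 17: h_left=-1, h_right=-1, diff=0 [OK], height=0
  node 15: h_left=0, h_right=0, diff=0 [OK], height=1
  node 37: h_left=-1, h_right=-1, diff=0 [OK], height=0
  node 43: h_left=0, h_right=-1, diff=1 [OK], height=1
  node 27: h_left=1, h_right=1, diff=0 [OK], height=2
All nodes satisfy the balance condition.
Result: Balanced


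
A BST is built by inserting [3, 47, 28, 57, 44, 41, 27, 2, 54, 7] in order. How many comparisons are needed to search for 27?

Search path for 27: 3 -> 47 -> 28 -> 27
Found: True
Comparisons: 4


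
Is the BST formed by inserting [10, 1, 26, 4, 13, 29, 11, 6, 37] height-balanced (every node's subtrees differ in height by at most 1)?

Tree (level-order array): [10, 1, 26, None, 4, 13, 29, None, 6, 11, None, None, 37]
Definition: a tree is height-balanced if, at every node, |h(left) - h(right)| <= 1 (empty subtree has height -1).
Bottom-up per-node check:
  node 6: h_left=-1, h_right=-1, diff=0 [OK], height=0
  node 4: h_left=-1, h_right=0, diff=1 [OK], height=1
  node 1: h_left=-1, h_right=1, diff=2 [FAIL (|-1-1|=2 > 1)], height=2
  node 11: h_left=-1, h_right=-1, diff=0 [OK], height=0
  node 13: h_left=0, h_right=-1, diff=1 [OK], height=1
  node 37: h_left=-1, h_right=-1, diff=0 [OK], height=0
  node 29: h_left=-1, h_right=0, diff=1 [OK], height=1
  node 26: h_left=1, h_right=1, diff=0 [OK], height=2
  node 10: h_left=2, h_right=2, diff=0 [OK], height=3
Node 1 violates the condition: |-1 - 1| = 2 > 1.
Result: Not balanced


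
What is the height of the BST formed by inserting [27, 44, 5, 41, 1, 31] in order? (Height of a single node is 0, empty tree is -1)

Insertion order: [27, 44, 5, 41, 1, 31]
Tree (level-order array): [27, 5, 44, 1, None, 41, None, None, None, 31]
Compute height bottom-up (empty subtree = -1):
  height(1) = 1 + max(-1, -1) = 0
  height(5) = 1 + max(0, -1) = 1
  height(31) = 1 + max(-1, -1) = 0
  height(41) = 1 + max(0, -1) = 1
  height(44) = 1 + max(1, -1) = 2
  height(27) = 1 + max(1, 2) = 3
Height = 3


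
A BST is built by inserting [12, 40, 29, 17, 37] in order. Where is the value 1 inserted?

Starting tree (level order): [12, None, 40, 29, None, 17, 37]
Insertion path: 12
Result: insert 1 as left child of 12
Final tree (level order): [12, 1, 40, None, None, 29, None, 17, 37]


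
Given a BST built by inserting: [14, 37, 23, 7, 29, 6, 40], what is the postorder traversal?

Tree insertion order: [14, 37, 23, 7, 29, 6, 40]
Tree (level-order array): [14, 7, 37, 6, None, 23, 40, None, None, None, 29]
Postorder traversal: [6, 7, 29, 23, 40, 37, 14]


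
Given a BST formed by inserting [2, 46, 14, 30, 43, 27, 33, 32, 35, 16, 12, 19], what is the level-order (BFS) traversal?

Tree insertion order: [2, 46, 14, 30, 43, 27, 33, 32, 35, 16, 12, 19]
Tree (level-order array): [2, None, 46, 14, None, 12, 30, None, None, 27, 43, 16, None, 33, None, None, 19, 32, 35]
BFS from the root, enqueuing left then right child of each popped node:
  queue [2] -> pop 2, enqueue [46], visited so far: [2]
  queue [46] -> pop 46, enqueue [14], visited so far: [2, 46]
  queue [14] -> pop 14, enqueue [12, 30], visited so far: [2, 46, 14]
  queue [12, 30] -> pop 12, enqueue [none], visited so far: [2, 46, 14, 12]
  queue [30] -> pop 30, enqueue [27, 43], visited so far: [2, 46, 14, 12, 30]
  queue [27, 43] -> pop 27, enqueue [16], visited so far: [2, 46, 14, 12, 30, 27]
  queue [43, 16] -> pop 43, enqueue [33], visited so far: [2, 46, 14, 12, 30, 27, 43]
  queue [16, 33] -> pop 16, enqueue [19], visited so far: [2, 46, 14, 12, 30, 27, 43, 16]
  queue [33, 19] -> pop 33, enqueue [32, 35], visited so far: [2, 46, 14, 12, 30, 27, 43, 16, 33]
  queue [19, 32, 35] -> pop 19, enqueue [none], visited so far: [2, 46, 14, 12, 30, 27, 43, 16, 33, 19]
  queue [32, 35] -> pop 32, enqueue [none], visited so far: [2, 46, 14, 12, 30, 27, 43, 16, 33, 19, 32]
  queue [35] -> pop 35, enqueue [none], visited so far: [2, 46, 14, 12, 30, 27, 43, 16, 33, 19, 32, 35]
Result: [2, 46, 14, 12, 30, 27, 43, 16, 33, 19, 32, 35]


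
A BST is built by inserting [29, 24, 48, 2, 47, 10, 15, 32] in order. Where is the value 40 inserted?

Starting tree (level order): [29, 24, 48, 2, None, 47, None, None, 10, 32, None, None, 15]
Insertion path: 29 -> 48 -> 47 -> 32
Result: insert 40 as right child of 32
Final tree (level order): [29, 24, 48, 2, None, 47, None, None, 10, 32, None, None, 15, None, 40]


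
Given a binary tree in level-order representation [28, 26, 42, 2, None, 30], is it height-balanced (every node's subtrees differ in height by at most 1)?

Tree (level-order array): [28, 26, 42, 2, None, 30]
Definition: a tree is height-balanced if, at every node, |h(left) - h(right)| <= 1 (empty subtree has height -1).
Bottom-up per-node check:
  node 2: h_left=-1, h_right=-1, diff=0 [OK], height=0
  node 26: h_left=0, h_right=-1, diff=1 [OK], height=1
  node 30: h_left=-1, h_right=-1, diff=0 [OK], height=0
  node 42: h_left=0, h_right=-1, diff=1 [OK], height=1
  node 28: h_left=1, h_right=1, diff=0 [OK], height=2
All nodes satisfy the balance condition.
Result: Balanced


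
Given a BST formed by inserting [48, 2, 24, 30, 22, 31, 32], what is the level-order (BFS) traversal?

Tree insertion order: [48, 2, 24, 30, 22, 31, 32]
Tree (level-order array): [48, 2, None, None, 24, 22, 30, None, None, None, 31, None, 32]
BFS from the root, enqueuing left then right child of each popped node:
  queue [48] -> pop 48, enqueue [2], visited so far: [48]
  queue [2] -> pop 2, enqueue [24], visited so far: [48, 2]
  queue [24] -> pop 24, enqueue [22, 30], visited so far: [48, 2, 24]
  queue [22, 30] -> pop 22, enqueue [none], visited so far: [48, 2, 24, 22]
  queue [30] -> pop 30, enqueue [31], visited so far: [48, 2, 24, 22, 30]
  queue [31] -> pop 31, enqueue [32], visited so far: [48, 2, 24, 22, 30, 31]
  queue [32] -> pop 32, enqueue [none], visited so far: [48, 2, 24, 22, 30, 31, 32]
Result: [48, 2, 24, 22, 30, 31, 32]


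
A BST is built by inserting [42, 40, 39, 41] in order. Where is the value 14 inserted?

Starting tree (level order): [42, 40, None, 39, 41]
Insertion path: 42 -> 40 -> 39
Result: insert 14 as left child of 39
Final tree (level order): [42, 40, None, 39, 41, 14]


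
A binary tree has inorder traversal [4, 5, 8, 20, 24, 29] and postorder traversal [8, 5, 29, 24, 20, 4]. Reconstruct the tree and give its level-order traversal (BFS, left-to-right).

Inorder:   [4, 5, 8, 20, 24, 29]
Postorder: [8, 5, 29, 24, 20, 4]
Algorithm: postorder visits root last, so walk postorder right-to-left;
each value is the root of the current inorder slice — split it at that
value, recurse on the right subtree first, then the left.
Recursive splits:
  root=4; inorder splits into left=[], right=[5, 8, 20, 24, 29]
  root=20; inorder splits into left=[5, 8], right=[24, 29]
  root=24; inorder splits into left=[], right=[29]
  root=29; inorder splits into left=[], right=[]
  root=5; inorder splits into left=[], right=[8]
  root=8; inorder splits into left=[], right=[]
Reconstructed level-order: [4, 20, 5, 24, 8, 29]


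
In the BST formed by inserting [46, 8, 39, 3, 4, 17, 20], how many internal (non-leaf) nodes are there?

Tree built from: [46, 8, 39, 3, 4, 17, 20]
Tree (level-order array): [46, 8, None, 3, 39, None, 4, 17, None, None, None, None, 20]
Rule: An internal node has at least one child.
Per-node child counts:
  node 46: 1 child(ren)
  node 8: 2 child(ren)
  node 3: 1 child(ren)
  node 4: 0 child(ren)
  node 39: 1 child(ren)
  node 17: 1 child(ren)
  node 20: 0 child(ren)
Matching nodes: [46, 8, 3, 39, 17]
Count of internal (non-leaf) nodes: 5


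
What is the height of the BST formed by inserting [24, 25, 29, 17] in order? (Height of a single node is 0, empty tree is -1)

Insertion order: [24, 25, 29, 17]
Tree (level-order array): [24, 17, 25, None, None, None, 29]
Compute height bottom-up (empty subtree = -1):
  height(17) = 1 + max(-1, -1) = 0
  height(29) = 1 + max(-1, -1) = 0
  height(25) = 1 + max(-1, 0) = 1
  height(24) = 1 + max(0, 1) = 2
Height = 2


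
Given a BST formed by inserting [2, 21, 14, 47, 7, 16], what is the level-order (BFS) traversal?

Tree insertion order: [2, 21, 14, 47, 7, 16]
Tree (level-order array): [2, None, 21, 14, 47, 7, 16]
BFS from the root, enqueuing left then right child of each popped node:
  queue [2] -> pop 2, enqueue [21], visited so far: [2]
  queue [21] -> pop 21, enqueue [14, 47], visited so far: [2, 21]
  queue [14, 47] -> pop 14, enqueue [7, 16], visited so far: [2, 21, 14]
  queue [47, 7, 16] -> pop 47, enqueue [none], visited so far: [2, 21, 14, 47]
  queue [7, 16] -> pop 7, enqueue [none], visited so far: [2, 21, 14, 47, 7]
  queue [16] -> pop 16, enqueue [none], visited so far: [2, 21, 14, 47, 7, 16]
Result: [2, 21, 14, 47, 7, 16]


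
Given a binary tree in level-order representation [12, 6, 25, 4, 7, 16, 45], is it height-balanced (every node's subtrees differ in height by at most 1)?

Tree (level-order array): [12, 6, 25, 4, 7, 16, 45]
Definition: a tree is height-balanced if, at every node, |h(left) - h(right)| <= 1 (empty subtree has height -1).
Bottom-up per-node check:
  node 4: h_left=-1, h_right=-1, diff=0 [OK], height=0
  node 7: h_left=-1, h_right=-1, diff=0 [OK], height=0
  node 6: h_left=0, h_right=0, diff=0 [OK], height=1
  node 16: h_left=-1, h_right=-1, diff=0 [OK], height=0
  node 45: h_left=-1, h_right=-1, diff=0 [OK], height=0
  node 25: h_left=0, h_right=0, diff=0 [OK], height=1
  node 12: h_left=1, h_right=1, diff=0 [OK], height=2
All nodes satisfy the balance condition.
Result: Balanced


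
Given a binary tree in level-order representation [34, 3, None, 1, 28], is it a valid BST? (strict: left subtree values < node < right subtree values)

Level-order array: [34, 3, None, 1, 28]
Validate using subtree bounds (lo, hi): at each node, require lo < value < hi,
then recurse left with hi=value and right with lo=value.
Preorder trace (stopping at first violation):
  at node 34 with bounds (-inf, +inf): OK
  at node 3 with bounds (-inf, 34): OK
  at node 1 with bounds (-inf, 3): OK
  at node 28 with bounds (3, 34): OK
No violation found at any node.
Result: Valid BST


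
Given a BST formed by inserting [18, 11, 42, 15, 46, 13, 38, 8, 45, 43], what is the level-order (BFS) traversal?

Tree insertion order: [18, 11, 42, 15, 46, 13, 38, 8, 45, 43]
Tree (level-order array): [18, 11, 42, 8, 15, 38, 46, None, None, 13, None, None, None, 45, None, None, None, 43]
BFS from the root, enqueuing left then right child of each popped node:
  queue [18] -> pop 18, enqueue [11, 42], visited so far: [18]
  queue [11, 42] -> pop 11, enqueue [8, 15], visited so far: [18, 11]
  queue [42, 8, 15] -> pop 42, enqueue [38, 46], visited so far: [18, 11, 42]
  queue [8, 15, 38, 46] -> pop 8, enqueue [none], visited so far: [18, 11, 42, 8]
  queue [15, 38, 46] -> pop 15, enqueue [13], visited so far: [18, 11, 42, 8, 15]
  queue [38, 46, 13] -> pop 38, enqueue [none], visited so far: [18, 11, 42, 8, 15, 38]
  queue [46, 13] -> pop 46, enqueue [45], visited so far: [18, 11, 42, 8, 15, 38, 46]
  queue [13, 45] -> pop 13, enqueue [none], visited so far: [18, 11, 42, 8, 15, 38, 46, 13]
  queue [45] -> pop 45, enqueue [43], visited so far: [18, 11, 42, 8, 15, 38, 46, 13, 45]
  queue [43] -> pop 43, enqueue [none], visited so far: [18, 11, 42, 8, 15, 38, 46, 13, 45, 43]
Result: [18, 11, 42, 8, 15, 38, 46, 13, 45, 43]


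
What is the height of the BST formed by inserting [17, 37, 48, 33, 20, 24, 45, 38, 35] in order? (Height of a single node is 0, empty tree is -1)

Insertion order: [17, 37, 48, 33, 20, 24, 45, 38, 35]
Tree (level-order array): [17, None, 37, 33, 48, 20, 35, 45, None, None, 24, None, None, 38]
Compute height bottom-up (empty subtree = -1):
  height(24) = 1 + max(-1, -1) = 0
  height(20) = 1 + max(-1, 0) = 1
  height(35) = 1 + max(-1, -1) = 0
  height(33) = 1 + max(1, 0) = 2
  height(38) = 1 + max(-1, -1) = 0
  height(45) = 1 + max(0, -1) = 1
  height(48) = 1 + max(1, -1) = 2
  height(37) = 1 + max(2, 2) = 3
  height(17) = 1 + max(-1, 3) = 4
Height = 4
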